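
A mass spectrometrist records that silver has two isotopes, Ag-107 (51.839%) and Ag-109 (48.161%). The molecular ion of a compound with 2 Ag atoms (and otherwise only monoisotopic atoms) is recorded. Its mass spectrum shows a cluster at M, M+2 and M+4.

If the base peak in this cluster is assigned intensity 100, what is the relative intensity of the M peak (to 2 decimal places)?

53.82

Term probabilities: M 0.2687, M+2 0.4993, M+4 0.2319. Base peak = M+2.
P(M+2) = C(2,1) × 0.51839^1 × 0.48161^1 = 2 × 0.51839 × 0.48161 = 0.499324 (base)
P(M) = C(2,0) × 0.51839^2 × 0.48161^0 = 1 × 0.26872819 × 1.0000 = 0.268728
Relative intensity = 0.268728 / 0.499324 × 100 = 53.82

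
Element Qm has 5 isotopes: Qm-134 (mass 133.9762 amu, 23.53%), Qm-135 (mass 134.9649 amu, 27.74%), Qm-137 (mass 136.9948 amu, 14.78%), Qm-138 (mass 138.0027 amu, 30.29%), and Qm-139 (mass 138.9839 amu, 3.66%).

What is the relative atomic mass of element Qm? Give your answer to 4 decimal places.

Ar = Σ fᵢ·mᵢ = 0.2353 × 133.9762 + 0.2774 × 134.9649 + 0.1478 × 136.9948 + 0.3029 × 138.0027 + 0.0366 × 138.9839
= 31.52460 + 37.43926 + 20.24783 + 41.80102 + 5.08681 = 136.09952 amu

136.0995 amu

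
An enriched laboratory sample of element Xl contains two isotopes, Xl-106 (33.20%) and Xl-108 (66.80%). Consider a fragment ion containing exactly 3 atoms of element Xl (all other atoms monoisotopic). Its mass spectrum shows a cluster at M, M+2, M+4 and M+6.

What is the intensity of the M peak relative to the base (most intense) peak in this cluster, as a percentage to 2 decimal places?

8.23%

(0.3320 + 0.6680)^3 gives M 0.0366, M+2 0.2209, M+4 0.4444, M+6 0.2981; the largest is M+4.
P(M+4) = C(3,2) × 0.3320^1 × 0.6680^2 = 3 × 0.3320 × 0.446224 = 0.444439 (base)
P(M) = C(3,0) × 0.3320^3 × 0.6680^0 = 1 × 0.03659437 × 1.0000 = 0.036594
Relative intensity = 0.036594 / 0.444439 × 100 = 8.23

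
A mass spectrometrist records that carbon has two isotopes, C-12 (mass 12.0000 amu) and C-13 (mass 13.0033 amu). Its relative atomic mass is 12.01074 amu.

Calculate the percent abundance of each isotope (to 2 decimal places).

Writing the weighted mean with unknown fraction x of C-12:
12.0000·x + 13.0033·(1 − x) = 12.01074
(12.0000 − 13.0033)·x = 12.01074 − 13.0033
x = -0.99256 / -1.0033 = 0.98930 → 98.93% C-12, 1.07% C-13.

C-12: 98.93%, C-13: 1.07%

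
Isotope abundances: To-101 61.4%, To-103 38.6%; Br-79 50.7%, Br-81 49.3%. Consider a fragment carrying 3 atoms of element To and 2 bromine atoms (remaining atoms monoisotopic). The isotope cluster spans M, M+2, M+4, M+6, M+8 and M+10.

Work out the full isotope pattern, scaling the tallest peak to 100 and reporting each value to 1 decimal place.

Element To pattern (n=3): 0.23147554 : 0.43656137 : 0.27445063 : 0.05751246
Bromine pattern (n=2): 0.257049 : 0.499902 : 0.243049
Convolve the two distributions (both contribute in 2-u steps):
  M: 0.23147554×0.257049 = 0.059501
  M+2: 0.23147554×0.499902 + 0.43656137×0.257049 = 0.227933
  M+4: 0.23147554×0.243049 + 0.43656137×0.499902 + 0.27445063×0.257049 = 0.345045
  M+6: 0.43656137×0.243049 + 0.27445063×0.499902 + 0.05751246×0.257049 = 0.258088
  M+8: 0.27445063×0.243049 + 0.05751246×0.499902 = 0.095456
  M+10: 0.05751246×0.243049 = 0.013978
Scale to base peak (0.345045) = 100: 17.2 : 66.1 : 100.0 : 74.8 : 27.7 : 4.1

17.2 : 66.1 : 100.0 : 74.8 : 27.7 : 4.1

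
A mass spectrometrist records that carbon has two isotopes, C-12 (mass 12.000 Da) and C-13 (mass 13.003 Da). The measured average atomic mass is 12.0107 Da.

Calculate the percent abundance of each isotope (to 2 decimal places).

Let x be the fractional abundance of C-12; then C-13 has abundance 1 − x.
12.000·x + 13.003·(1 − x) = 12.0107
(12.000 − 13.003)·x = 12.0107 − 13.003
x = -0.9923 / -1.003 = 0.98933 → 98.93% C-12, 1.07% C-13.

C-12: 98.93%, C-13: 1.07%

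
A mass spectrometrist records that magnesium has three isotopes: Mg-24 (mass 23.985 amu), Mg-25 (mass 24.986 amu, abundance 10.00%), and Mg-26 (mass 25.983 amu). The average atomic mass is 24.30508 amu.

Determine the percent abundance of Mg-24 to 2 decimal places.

The remaining 90.00% is split between Mg-24 (fraction x) and Mg-26 (fraction 0.9000 − x).
Substituting: 23.985x + 25.983(0.9000 − x) = 21.80648
(23.985 − 25.983)x = -1.57822  ⇒  x = 0.78990, y = 0.11010
Mg-24: 78.99%, Mg-26: 11.01%.

78.99%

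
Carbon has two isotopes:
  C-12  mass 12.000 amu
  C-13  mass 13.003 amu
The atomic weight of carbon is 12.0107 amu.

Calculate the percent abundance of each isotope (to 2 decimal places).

Let x be the fractional abundance of C-12; then C-13 has abundance 1 − x.
12.000·x + 13.003·(1 − x) = 12.0107
(12.000 − 13.003)·x = 12.0107 − 13.003
x = -0.9923 / -1.003 = 0.98933 → 98.93% C-12, 1.07% C-13.

C-12: 98.93%, C-13: 1.07%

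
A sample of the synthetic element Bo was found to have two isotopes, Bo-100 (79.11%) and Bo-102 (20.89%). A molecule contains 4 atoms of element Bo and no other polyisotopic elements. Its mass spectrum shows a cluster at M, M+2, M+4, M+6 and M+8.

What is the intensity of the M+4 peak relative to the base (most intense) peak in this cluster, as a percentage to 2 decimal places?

Term probabilities: M 0.3917, M+2 0.4137, M+4 0.1639, M+6 0.0288, M+8 0.0019. Base peak = M+2.
P(M+2) = C(4,1) × 0.7911^3 × 0.2089^1 = 4 × 0.4951014 × 0.2089 = 0.413707 (base)
P(M+4) = C(4,2) × 0.7911^2 × 0.2089^2 = 6 × 0.62583921 × 0.04363921 = 0.163867
Relative intensity = 0.163867 / 0.413707 × 100 = 39.61

39.61%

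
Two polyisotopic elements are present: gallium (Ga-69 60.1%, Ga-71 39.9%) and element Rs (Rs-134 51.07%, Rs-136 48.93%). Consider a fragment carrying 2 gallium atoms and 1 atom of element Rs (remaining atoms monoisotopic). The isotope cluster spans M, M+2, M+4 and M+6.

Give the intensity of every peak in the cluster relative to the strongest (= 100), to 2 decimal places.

Gallium pattern (n=2): 0.361201 : 0.479598 : 0.159201
Element Rs pattern (n=1): 0.5107 : 0.4893
Convolve the two distributions (both contribute in 2-u steps):
  M: 0.361201×0.5107 = 0.184465
  M+2: 0.361201×0.4893 + 0.479598×0.5107 = 0.421666
  M+4: 0.479598×0.4893 + 0.159201×0.5107 = 0.315971
  M+6: 0.159201×0.4893 = 0.077897
Scale to base peak (0.421666) = 100: 43.75 : 100.00 : 74.93 : 18.47

43.75 : 100.00 : 74.93 : 18.47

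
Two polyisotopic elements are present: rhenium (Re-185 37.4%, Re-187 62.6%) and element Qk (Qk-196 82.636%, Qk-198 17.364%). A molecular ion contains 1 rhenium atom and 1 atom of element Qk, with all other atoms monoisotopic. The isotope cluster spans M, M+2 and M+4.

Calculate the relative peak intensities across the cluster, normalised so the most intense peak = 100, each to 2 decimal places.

53.08 : 100.00 : 18.67

Rhenium pattern (n=1): 0.3740 : 0.6260
Element Qk pattern (n=1): 0.82636 : 0.17364
Convolve the two distributions (both contribute in 2-u steps):
  M: 0.3740×0.82636 = 0.309059
  M+2: 0.3740×0.17364 + 0.6260×0.82636 = 0.582243
  M+4: 0.6260×0.17364 = 0.108699
Scale to base peak (0.582243) = 100: 53.08 : 100.00 : 18.67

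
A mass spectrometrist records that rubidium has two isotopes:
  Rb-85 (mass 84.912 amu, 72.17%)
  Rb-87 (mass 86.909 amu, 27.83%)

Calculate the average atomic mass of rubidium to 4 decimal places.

85.4678 amu

Weight each isotope mass by its fractional abundance: 0.7217 × 84.912 + 0.2783 × 86.909
= 61.28099 + 24.18677 = 85.46776 amu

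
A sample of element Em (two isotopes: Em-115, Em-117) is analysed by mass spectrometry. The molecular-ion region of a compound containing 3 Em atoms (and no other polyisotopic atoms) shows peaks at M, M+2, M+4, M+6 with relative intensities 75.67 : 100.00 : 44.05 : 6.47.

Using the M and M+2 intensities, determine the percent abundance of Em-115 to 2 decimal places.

69.42%

If p is the fraction of Em that is Em-115, then I(M+2)/I(M) = [C(3,1)·p^2·(1−p)] / p^3 = 3·(1−p)/p = 100.00/75.67 = 1.3215
(1−p)/p = 1.3215/3 = 0.4405  ⇒  p = 1/(1 + 0.4405) = 0.6942
Em-115: 69.42%, Em-117: 30.58%.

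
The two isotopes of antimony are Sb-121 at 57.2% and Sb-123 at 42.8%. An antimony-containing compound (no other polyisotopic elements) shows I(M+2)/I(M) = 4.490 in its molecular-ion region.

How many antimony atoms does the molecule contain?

The M+2/M ratio from n Sb atoms is n · q/p = n · 0.428/0.572.
n = 4.490 × 0.572/0.428 = 6.00 ≈ 6

6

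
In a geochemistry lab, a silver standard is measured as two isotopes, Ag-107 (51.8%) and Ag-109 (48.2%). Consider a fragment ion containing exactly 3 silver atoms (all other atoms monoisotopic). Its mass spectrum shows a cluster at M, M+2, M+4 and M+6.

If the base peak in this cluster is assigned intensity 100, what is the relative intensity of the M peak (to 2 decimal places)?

35.82

(0.518 + 0.482)^3 gives M 0.1390, M+2 0.3880, M+4 0.3610, M+6 0.1120; the largest is M+2.
P(M+2) = C(3,1) × 0.518^2 × 0.482^1 = 3 × 0.268324 × 0.4820 = 0.387997 (base)
P(M) = C(3,0) × 0.518^3 × 0.482^0 = 1 × 0.13899183 × 1.0000 = 0.138992
Relative intensity = 0.138992 / 0.387997 × 100 = 35.82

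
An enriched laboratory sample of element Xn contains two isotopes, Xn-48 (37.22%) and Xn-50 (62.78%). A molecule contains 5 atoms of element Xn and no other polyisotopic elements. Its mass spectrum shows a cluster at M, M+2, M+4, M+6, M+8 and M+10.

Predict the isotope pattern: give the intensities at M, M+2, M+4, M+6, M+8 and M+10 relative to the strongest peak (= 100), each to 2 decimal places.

Each Xn atom is independently Xn-48 (p = 0.3722) or Xn-50 (q = 0.6278); the cluster is the binomial expansion (p + q)^5.
P(M) = 0.3722^5 = 0.007143
P(M+2) = 5 × 0.3722^4 × 0.6278^1 = 0.060242
P(M+4) = 10 × 0.3722^3 × 0.6278^2 = 0.203222
P(M+6) = 10 × 0.3722^2 × 0.6278^3 = 0.342781
P(M+8) = 5 × 0.3722^1 × 0.6278^4 = 0.289089
P(M+10) = 0.6278^5 = 0.097523
The M+6 peak is largest (0.342781); scaling to 100 gives 2.08 : 17.57 : 59.29 : 100.00 : 84.34 : 28.45.

2.08 : 17.57 : 59.29 : 100.00 : 84.34 : 28.45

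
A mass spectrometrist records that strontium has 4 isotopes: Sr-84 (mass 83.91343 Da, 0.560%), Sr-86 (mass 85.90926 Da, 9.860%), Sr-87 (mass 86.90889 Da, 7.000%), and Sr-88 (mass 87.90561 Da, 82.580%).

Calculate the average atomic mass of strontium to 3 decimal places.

Weight each isotope mass by its fractional abundance: 0.00560 × 83.91343 + 0.09860 × 85.90926 + 0.07000 × 86.90889 + 0.82580 × 87.90561
= 0.469915 + 8.470653 + 6.083622 + 72.592453 = 87.616643 Da

87.617 Da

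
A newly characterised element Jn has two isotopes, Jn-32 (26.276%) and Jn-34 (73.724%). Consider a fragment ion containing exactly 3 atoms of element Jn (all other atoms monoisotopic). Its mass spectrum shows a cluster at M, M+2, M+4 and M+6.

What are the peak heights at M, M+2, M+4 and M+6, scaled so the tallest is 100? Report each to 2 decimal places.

4.23 : 35.64 : 100.00 : 93.53

The 3 Jn atoms are independent, so intensities follow the terms of (0.26276 + 0.73724)^3.
P(M) = 0.26276^3 = 0.018142
P(M+2) = 3 × 0.26276^2 × 0.73724^1 = 0.152703
P(M+4) = 3 × 0.26276^1 × 0.73724^2 = 0.428448
P(M+6) = 0.73724^3 = 0.400707
The M+4 peak is largest (0.428448); scaling to 100 gives 4.23 : 35.64 : 100.00 : 93.53.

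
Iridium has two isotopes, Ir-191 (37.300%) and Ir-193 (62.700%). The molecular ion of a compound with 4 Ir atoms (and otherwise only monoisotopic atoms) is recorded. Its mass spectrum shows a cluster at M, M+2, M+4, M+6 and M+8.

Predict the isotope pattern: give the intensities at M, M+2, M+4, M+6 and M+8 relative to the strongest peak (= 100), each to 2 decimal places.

5.26 : 35.39 : 89.23 : 100.00 : 42.02

The 4 Ir atoms are independent, so intensities follow the terms of (0.37300 + 0.62700)^4.
P(M) = 0.37300^4 = 0.019357
P(M+2) = 4 × 0.37300^3 × 0.62700^1 = 0.130153
P(M+4) = 6 × 0.37300^2 × 0.62700^2 = 0.328174
P(M+6) = 4 × 0.37300^1 × 0.62700^3 = 0.367766
P(M+8) = 0.62700^4 = 0.154550
The M+6 peak is largest (0.367766); scaling to 100 gives 5.26 : 35.39 : 89.23 : 100.00 : 42.02.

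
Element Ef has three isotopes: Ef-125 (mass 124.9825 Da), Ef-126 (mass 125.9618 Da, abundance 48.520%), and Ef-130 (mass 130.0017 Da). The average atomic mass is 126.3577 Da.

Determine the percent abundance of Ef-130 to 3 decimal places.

17.932%

Let x and y be the fractions of Ef-125 and Ef-130. Then x + y = 1 − 0.48520 = 0.51480 and 124.9825x + 130.0017y = 126.3577 − 0.48520×125.9618 = 65.24103464.
Substituting: 124.9825x + 130.0017(0.51480 − x) = 65.24103464
(124.9825 − 130.0017)x = -1.68384052  ⇒  x = 0.33548, y = 0.17932
Ef-125: 33.548%, Ef-130: 17.932%.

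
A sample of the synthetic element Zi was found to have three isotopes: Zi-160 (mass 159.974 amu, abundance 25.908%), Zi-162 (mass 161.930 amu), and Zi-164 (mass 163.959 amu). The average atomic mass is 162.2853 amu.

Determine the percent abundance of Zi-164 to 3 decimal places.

The remaining 74.092% is split between Zi-162 (fraction x) and Zi-164 (fraction 0.74092 − x).
Substituting: 161.930x + 163.959(0.74092 − x) = 120.83923608
(161.930 − 163.959)x = -0.6412662  ⇒  x = 0.31605, y = 0.42487
Zi-162: 31.605%, Zi-164: 42.487%.

42.487%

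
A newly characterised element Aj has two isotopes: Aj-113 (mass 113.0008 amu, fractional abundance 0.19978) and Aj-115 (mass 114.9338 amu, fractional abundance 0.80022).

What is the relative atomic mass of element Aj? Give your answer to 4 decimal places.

114.5476 amu

Ar = Σ fᵢ·mᵢ = 0.19978 × 113.0008 + 0.80022 × 114.9338
= 22.57530 + 91.97233 = 114.54763 amu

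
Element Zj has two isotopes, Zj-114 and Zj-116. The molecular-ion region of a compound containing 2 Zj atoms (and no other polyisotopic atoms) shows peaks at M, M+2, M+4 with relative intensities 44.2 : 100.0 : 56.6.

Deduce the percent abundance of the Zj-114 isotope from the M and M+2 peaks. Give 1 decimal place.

Let p = fractional abundance of Zj-114. I(M+2)/I(M) = [C(2,1)·p^1·(1−p)] / p^2 = 2·(1−p)/p = 100.0/44.2 = 2.2624
(1−p)/p = 2.2624/2 = 1.1312  ⇒  p = 1/(1 + 1.1312) = 0.4692
Zj-114: 46.9%, Zj-116: 53.1%.

46.9%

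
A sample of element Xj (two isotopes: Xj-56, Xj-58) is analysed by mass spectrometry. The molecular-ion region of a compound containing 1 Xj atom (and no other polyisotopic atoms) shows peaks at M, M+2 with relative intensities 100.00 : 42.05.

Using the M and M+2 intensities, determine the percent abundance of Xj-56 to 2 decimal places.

70.40%

Let p = fractional abundance of Xj-56. I(M+2)/I(M) = [C(1,1)·p^0·(1−p)] / p^1 = 1·(1−p)/p = 42.05/100.00 = 0.4205
(1−p)/p = 0.4205/1 = 0.4205  ⇒  p = 1/(1 + 0.4205) = 0.7040
Xj-56: 70.40%, Xj-58: 29.60%.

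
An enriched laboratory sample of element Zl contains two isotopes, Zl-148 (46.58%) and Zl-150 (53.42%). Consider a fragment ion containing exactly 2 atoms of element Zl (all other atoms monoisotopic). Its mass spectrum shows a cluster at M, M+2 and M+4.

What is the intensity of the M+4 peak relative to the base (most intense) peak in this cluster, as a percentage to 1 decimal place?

57.3%

Term probabilities: M 0.2170, M+2 0.4977, M+4 0.2854. Base peak = M+2.
P(M+2) = C(2,1) × 0.4658^1 × 0.5342^1 = 2 × 0.4658 × 0.5342 = 0.497661 (base)
P(M+4) = C(2,2) × 0.4658^0 × 0.5342^2 = 1 × 1.0000 × 0.28536964 = 0.285370
Relative intensity = 0.285370 / 0.497661 × 100 = 57.3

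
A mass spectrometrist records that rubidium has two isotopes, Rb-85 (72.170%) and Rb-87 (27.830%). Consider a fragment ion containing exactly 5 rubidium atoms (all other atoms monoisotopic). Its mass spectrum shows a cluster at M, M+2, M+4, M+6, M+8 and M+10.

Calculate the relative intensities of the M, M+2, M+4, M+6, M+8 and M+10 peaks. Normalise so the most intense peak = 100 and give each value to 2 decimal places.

51.86 : 100.00 : 77.12 : 29.74 : 5.73 : 0.44

Each Rb atom is independently Rb-85 (p = 0.72170) or Rb-87 (q = 0.27830); the cluster is the binomial expansion (p + q)^5.
P(M) = 0.72170^5 = 0.195787
P(M+2) = 5 × 0.72170^4 × 0.27830^1 = 0.377494
P(M+4) = 10 × 0.72170^3 × 0.27830^2 = 0.291136
P(M+6) = 10 × 0.72170^2 × 0.27830^3 = 0.112267
P(M+8) = 5 × 0.72170^1 × 0.27830^4 = 0.021646
P(M+10) = 0.27830^5 = 0.001669
The M+2 peak is largest (0.377494); scaling to 100 gives 51.86 : 100.00 : 77.12 : 29.74 : 5.73 : 0.44.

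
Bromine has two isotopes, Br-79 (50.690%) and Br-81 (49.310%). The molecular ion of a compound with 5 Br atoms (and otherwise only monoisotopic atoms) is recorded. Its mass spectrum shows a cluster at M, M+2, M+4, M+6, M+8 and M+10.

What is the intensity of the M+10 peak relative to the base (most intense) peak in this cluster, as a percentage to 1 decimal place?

9.2%

Binomial terms of (0.50690 + 0.49310)^5: M 0.0335, M+2 0.1628, M+4 0.3167, M+6 0.3081, M+8 0.1498, M+10 0.0292 → M+4 is the base peak.
P(M+4) = C(5,2) × 0.50690^3 × 0.49310^2 = 10 × 0.13024674 × 0.24314761 = 0.316692 (base)
P(M+10) = C(5,5) × 0.50690^0 × 0.49310^5 = 1 × 1.0000 × 0.02915245 = 0.029152
Relative intensity = 0.029152 / 0.316692 × 100 = 9.2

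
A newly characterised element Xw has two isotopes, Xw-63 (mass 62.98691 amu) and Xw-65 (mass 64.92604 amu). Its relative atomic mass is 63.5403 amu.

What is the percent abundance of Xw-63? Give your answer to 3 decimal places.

71.462%

Writing the weighted mean with unknown fraction x of Xw-63:
62.98691·x + 64.92604·(1 − x) = 63.5403
(62.98691 − 64.92604)·x = 63.5403 − 64.92604
x = -1.38574 / -1.93913 = 0.71462 → 71.462% Xw-63, 28.538% Xw-65.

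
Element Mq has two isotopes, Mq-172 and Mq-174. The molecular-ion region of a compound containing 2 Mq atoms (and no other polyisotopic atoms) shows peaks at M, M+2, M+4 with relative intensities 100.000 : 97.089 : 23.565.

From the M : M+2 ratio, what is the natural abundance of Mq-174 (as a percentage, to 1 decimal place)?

32.7%

Write p for the Mq-172 fraction. I(M+2)/I(M) = [C(2,1)·p^1·(1−p)] / p^2 = 2·(1−p)/p = 97.089/100.000 = 0.9709
(1−p)/p = 0.9709/2 = 0.4854  ⇒  p = 1/(1 + 0.4854) = 0.6732
Mq-172: 67.3%, Mq-174: 32.7%.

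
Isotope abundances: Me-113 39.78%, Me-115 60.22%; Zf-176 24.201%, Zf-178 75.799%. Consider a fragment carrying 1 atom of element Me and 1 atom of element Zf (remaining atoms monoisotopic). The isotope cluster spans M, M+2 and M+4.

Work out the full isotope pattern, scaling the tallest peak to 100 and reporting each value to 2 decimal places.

Element Me pattern (n=1): 0.3978 : 0.6022
Element Zf pattern (n=1): 0.24201 : 0.75799
Convolve the two distributions (both contribute in 2-u steps):
  M: 0.3978×0.24201 = 0.096272
  M+2: 0.3978×0.75799 + 0.6022×0.24201 = 0.447267
  M+4: 0.6022×0.75799 = 0.456462
Scale to base peak (0.456462) = 100: 21.09 : 97.99 : 100.00

21.09 : 97.99 : 100.00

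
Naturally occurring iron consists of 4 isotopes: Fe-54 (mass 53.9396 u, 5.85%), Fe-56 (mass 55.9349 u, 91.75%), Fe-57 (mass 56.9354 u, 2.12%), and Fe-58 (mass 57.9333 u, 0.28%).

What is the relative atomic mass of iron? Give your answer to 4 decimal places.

Weight each isotope mass by its fractional abundance: 0.0585 × 53.9396 + 0.9175 × 55.9349 + 0.0212 × 56.9354 + 0.0028 × 57.9333
= 3.15547 + 51.32027 + 1.20703 + 0.16221 = 55.84498 u

55.8450 u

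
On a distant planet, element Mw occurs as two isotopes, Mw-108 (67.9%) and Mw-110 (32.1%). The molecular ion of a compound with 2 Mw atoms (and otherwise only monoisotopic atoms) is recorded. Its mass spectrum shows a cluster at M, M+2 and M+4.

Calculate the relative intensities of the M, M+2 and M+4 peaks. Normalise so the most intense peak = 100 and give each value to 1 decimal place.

The 2 Mw atoms are independent, so intensities follow the terms of (0.679 + 0.321)^2.
P(M) = 0.679^2 = 0.461041
P(M+2) = 2 × 0.679^1 × 0.321^1 = 0.435918
P(M+4) = 0.321^2 = 0.103041
The M peak is largest (0.461041); scaling to 100 gives 100.0 : 94.6 : 22.3.

100.0 : 94.6 : 22.3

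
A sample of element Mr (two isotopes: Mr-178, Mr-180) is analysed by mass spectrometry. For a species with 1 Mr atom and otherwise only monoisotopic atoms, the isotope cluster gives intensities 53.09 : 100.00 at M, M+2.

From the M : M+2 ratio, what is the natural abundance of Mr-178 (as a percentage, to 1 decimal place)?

34.7%

Let p = fractional abundance of Mr-178. I(M+2)/I(M) = [C(1,1)·p^0·(1−p)] / p^1 = 1·(1−p)/p = 100.00/53.09 = 1.8836
(1−p)/p = 1.8836/1 = 1.8836  ⇒  p = 1/(1 + 1.8836) = 0.3468
Mr-178: 34.7%, Mr-180: 65.3%.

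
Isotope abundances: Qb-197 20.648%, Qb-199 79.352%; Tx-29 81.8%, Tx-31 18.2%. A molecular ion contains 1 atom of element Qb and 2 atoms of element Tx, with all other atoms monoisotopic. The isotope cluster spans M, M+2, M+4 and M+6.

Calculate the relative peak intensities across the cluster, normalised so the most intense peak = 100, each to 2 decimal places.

Element Qb pattern (n=1): 0.20648 : 0.79352
Element Tx pattern (n=2): 0.669124 : 0.297752 : 0.033124
Convolve the two distributions (both contribute in 2-u steps):
  M: 0.20648×0.669124 = 0.138161
  M+2: 0.20648×0.297752 + 0.79352×0.669124 = 0.592443
  M+4: 0.20648×0.033124 + 0.79352×0.297752 = 0.243112
  M+6: 0.79352×0.033124 = 0.026285
Scale to base peak (0.592443) = 100: 23.32 : 100.00 : 41.04 : 4.44

23.32 : 100.00 : 41.04 : 4.44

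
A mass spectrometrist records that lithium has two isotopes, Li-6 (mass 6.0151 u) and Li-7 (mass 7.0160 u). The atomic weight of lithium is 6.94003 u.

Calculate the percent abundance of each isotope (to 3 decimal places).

Li-6: 7.590%, Li-7: 92.410%

Let x be the fractional abundance of Li-6; then Li-7 has abundance 1 − x.
6.0151·x + 7.0160·(1 − x) = 6.94003
(6.0151 − 7.0160)·x = 6.94003 − 7.0160
x = -0.07597 / -1.0009 = 0.07590 → 7.590% Li-6, 92.410% Li-7.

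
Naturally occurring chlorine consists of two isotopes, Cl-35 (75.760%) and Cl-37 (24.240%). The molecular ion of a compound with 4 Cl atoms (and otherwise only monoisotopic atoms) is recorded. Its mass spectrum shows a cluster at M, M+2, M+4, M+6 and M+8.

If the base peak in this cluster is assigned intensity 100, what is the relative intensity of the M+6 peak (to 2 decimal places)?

(0.75760 + 0.24240)^4 gives M 0.3294, M+2 0.4216, M+4 0.2023, M+6 0.0432, M+8 0.0035; the largest is M+2.
P(M+2) = C(4,1) × 0.75760^3 × 0.24240^1 = 4 × 0.4348304 × 0.2424 = 0.421612 (base)
P(M+6) = C(4,3) × 0.75760^1 × 0.24240^3 = 4 × 0.7576 × 0.01424288 = 0.043162
Relative intensity = 0.043162 / 0.421612 × 100 = 10.24

10.24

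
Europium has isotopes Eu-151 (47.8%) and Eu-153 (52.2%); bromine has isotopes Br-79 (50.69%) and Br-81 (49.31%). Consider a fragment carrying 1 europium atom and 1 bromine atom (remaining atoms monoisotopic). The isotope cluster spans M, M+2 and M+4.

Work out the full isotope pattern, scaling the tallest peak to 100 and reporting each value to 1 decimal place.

Europium pattern (n=1): 0.4780 : 0.5220
Bromine pattern (n=1): 0.5069 : 0.4931
Convolve the two distributions (both contribute in 2-u steps):
  M: 0.4780×0.5069 = 0.242298
  M+2: 0.4780×0.4931 + 0.5220×0.5069 = 0.500304
  M+4: 0.5220×0.4931 = 0.257398
Scale to base peak (0.500304) = 100: 48.4 : 100.0 : 51.4

48.4 : 100.0 : 51.4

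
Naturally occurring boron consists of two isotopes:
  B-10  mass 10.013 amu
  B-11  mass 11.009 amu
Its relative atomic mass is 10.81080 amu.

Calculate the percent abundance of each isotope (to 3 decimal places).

B-10: 19.900%, B-11: 80.100%

With x = fraction of B-10 (so B-11 is 1 − x):
10.013·x + 11.009·(1 − x) = 10.81080
(10.013 − 11.009)·x = 10.81080 − 11.009
x = -0.19820 / -0.996 = 0.19900 → 19.900% B-10, 80.100% B-11.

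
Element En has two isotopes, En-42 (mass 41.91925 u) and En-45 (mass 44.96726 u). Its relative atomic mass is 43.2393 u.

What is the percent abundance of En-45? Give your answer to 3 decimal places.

Let x be the fractional abundance of En-42; then En-45 has abundance 1 − x.
41.91925·x + 44.96726·(1 − x) = 43.2393
(41.91925 − 44.96726)·x = 43.2393 − 44.96726
x = -1.72796 / -3.04801 = 0.56691 → 56.691% En-42, 43.309% En-45.

43.309%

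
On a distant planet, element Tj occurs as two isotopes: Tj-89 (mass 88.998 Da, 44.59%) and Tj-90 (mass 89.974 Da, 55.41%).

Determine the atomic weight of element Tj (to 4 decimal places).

Weight each isotope mass by its fractional abundance: 0.4459 × 88.998 + 0.5541 × 89.974
= 39.68421 + 49.85459 = 89.53880 Da

89.5388 Da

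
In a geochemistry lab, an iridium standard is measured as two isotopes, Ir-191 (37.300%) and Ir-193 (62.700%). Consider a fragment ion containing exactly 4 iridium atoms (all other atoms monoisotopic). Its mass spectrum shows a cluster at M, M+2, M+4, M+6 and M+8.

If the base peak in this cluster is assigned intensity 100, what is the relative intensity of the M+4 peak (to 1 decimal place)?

89.2

Term probabilities: M 0.0194, M+2 0.1302, M+4 0.3282, M+6 0.3678, M+8 0.1546. Base peak = M+6.
P(M+6) = C(4,3) × 0.37300^1 × 0.62700^3 = 4 × 0.3730 × 0.24649188 = 0.367766 (base)
P(M+4) = C(4,2) × 0.37300^2 × 0.62700^2 = 6 × 0.139129 × 0.393129 = 0.328174
Relative intensity = 0.328174 / 0.367766 × 100 = 89.2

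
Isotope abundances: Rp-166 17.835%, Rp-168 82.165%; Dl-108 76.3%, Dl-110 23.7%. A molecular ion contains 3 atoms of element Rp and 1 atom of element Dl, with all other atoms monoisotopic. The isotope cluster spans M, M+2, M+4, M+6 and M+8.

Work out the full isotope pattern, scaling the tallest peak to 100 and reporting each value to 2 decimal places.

0.85 : 12.02 : 57.82 : 100.00 : 25.84

Element Rp pattern (n=3): 0.00567309 : 0.07840691 : 0.36121692 : 0.55470308
Element Dl pattern (n=1): 0.7630 : 0.2370
Convolve the two distributions (both contribute in 2-u steps):
  M: 0.00567309×0.7630 = 0.004329
  M+2: 0.00567309×0.2370 + 0.07840691×0.7630 = 0.061169
  M+4: 0.07840691×0.2370 + 0.36121692×0.7630 = 0.294191
  M+6: 0.36121692×0.2370 + 0.55470308×0.7630 = 0.508847
  M+8: 0.55470308×0.2370 = 0.131465
Scale to base peak (0.508847) = 100: 0.85 : 12.02 : 57.82 : 100.00 : 25.84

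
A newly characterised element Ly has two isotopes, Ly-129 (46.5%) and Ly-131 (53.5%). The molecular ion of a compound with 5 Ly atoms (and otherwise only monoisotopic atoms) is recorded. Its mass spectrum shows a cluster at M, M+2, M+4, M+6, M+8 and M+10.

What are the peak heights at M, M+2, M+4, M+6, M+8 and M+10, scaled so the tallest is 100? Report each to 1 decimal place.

Each Ly atom is independently Ly-129 (p = 0.465) or Ly-131 (q = 0.535); the cluster is the binomial expansion (p + q)^5.
P(M) = 0.465^5 = 0.021740
P(M+2) = 5 × 0.465^4 × 0.535^1 = 0.125065
P(M+4) = 10 × 0.465^3 × 0.535^2 = 0.287784
P(M+6) = 10 × 0.465^2 × 0.535^3 = 0.331106
P(M+8) = 5 × 0.465^1 × 0.535^4 = 0.190475
P(M+10) = 0.535^5 = 0.043830
The M+6 peak is largest (0.331106); scaling to 100 gives 6.6 : 37.8 : 86.9 : 100.0 : 57.5 : 13.2.

6.6 : 37.8 : 86.9 : 100.0 : 57.5 : 13.2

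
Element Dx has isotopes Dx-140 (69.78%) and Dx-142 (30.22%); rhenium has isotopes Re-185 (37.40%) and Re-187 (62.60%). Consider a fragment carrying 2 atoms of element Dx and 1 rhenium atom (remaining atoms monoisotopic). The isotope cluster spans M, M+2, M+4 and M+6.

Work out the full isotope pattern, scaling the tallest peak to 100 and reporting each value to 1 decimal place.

Element Dx pattern (n=2): 0.48692484 : 0.42175032 : 0.09132484
Rhenium pattern (n=1): 0.3740 : 0.6260
Convolve the two distributions (both contribute in 2-u steps):
  M: 0.48692484×0.3740 = 0.182110
  M+2: 0.48692484×0.6260 + 0.42175032×0.3740 = 0.462550
  M+4: 0.42175032×0.6260 + 0.09132484×0.3740 = 0.298171
  M+6: 0.09132484×0.6260 = 0.057169
Scale to base peak (0.462550) = 100: 39.4 : 100.0 : 64.5 : 12.4

39.4 : 100.0 : 64.5 : 12.4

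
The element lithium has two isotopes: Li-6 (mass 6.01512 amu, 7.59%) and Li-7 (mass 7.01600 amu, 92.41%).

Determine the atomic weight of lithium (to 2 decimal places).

6.94 amu

The abundance-weighted mean is 0.0759 × 6.01512 + 0.9241 × 7.01600
= 0.456548 + 6.483486 = 6.940034 amu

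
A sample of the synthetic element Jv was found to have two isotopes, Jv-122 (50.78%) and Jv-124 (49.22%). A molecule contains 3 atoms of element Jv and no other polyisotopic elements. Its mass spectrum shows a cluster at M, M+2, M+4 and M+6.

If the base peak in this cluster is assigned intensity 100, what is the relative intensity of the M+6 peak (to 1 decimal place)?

31.3

Term probabilities: M 0.1309, M+2 0.3808, M+4 0.3691, M+6 0.1192. Base peak = M+2.
P(M+2) = C(3,1) × 0.5078^2 × 0.4922^1 = 3 × 0.25786084 × 0.4922 = 0.380757 (base)
P(M+6) = C(3,3) × 0.5078^0 × 0.4922^3 = 1 × 1.0000 × 0.11924079 = 0.119241
Relative intensity = 0.119241 / 0.380757 × 100 = 31.3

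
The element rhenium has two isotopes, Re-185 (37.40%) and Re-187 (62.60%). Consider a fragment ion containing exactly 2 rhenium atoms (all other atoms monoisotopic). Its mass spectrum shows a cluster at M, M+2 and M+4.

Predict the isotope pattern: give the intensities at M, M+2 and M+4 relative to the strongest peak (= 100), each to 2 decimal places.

Each Re atom is independently Re-185 (p = 0.3740) or Re-187 (q = 0.6260); the cluster is the binomial expansion (p + q)^2.
P(M) = 0.3740^2 = 0.139876
P(M+2) = 2 × 0.3740^1 × 0.6260^1 = 0.468248
P(M+4) = 0.6260^2 = 0.391876
The M+2 peak is largest (0.468248); scaling to 100 gives 29.87 : 100.00 : 83.69.

29.87 : 100.00 : 83.69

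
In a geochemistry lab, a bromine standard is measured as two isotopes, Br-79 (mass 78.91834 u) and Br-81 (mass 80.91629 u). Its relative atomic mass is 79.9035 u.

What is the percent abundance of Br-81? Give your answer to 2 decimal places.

49.31%

Let x be the fractional abundance of Br-79; then Br-81 has abundance 1 − x.
78.91834·x + 80.91629·(1 − x) = 79.9035
(78.91834 − 80.91629)·x = 79.9035 − 80.91629
x = -1.01279 / -1.99795 = 0.50691 → 50.69% Br-79, 49.31% Br-81.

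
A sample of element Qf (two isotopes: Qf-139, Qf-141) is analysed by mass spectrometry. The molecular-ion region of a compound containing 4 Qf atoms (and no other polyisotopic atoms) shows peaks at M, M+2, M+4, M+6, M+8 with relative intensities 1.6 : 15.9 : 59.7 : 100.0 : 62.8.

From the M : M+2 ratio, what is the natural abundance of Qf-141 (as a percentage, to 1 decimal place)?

Let p = fractional abundance of Qf-139. I(M+2)/I(M) = [C(4,1)·p^3·(1−p)] / p^4 = 4·(1−p)/p = 15.9/1.6 = 9.9375
(1−p)/p = 9.9375/4 = 2.4844  ⇒  p = 1/(1 + 2.4844) = 0.2870
Qf-139: 28.7%, Qf-141: 71.3%.

71.3%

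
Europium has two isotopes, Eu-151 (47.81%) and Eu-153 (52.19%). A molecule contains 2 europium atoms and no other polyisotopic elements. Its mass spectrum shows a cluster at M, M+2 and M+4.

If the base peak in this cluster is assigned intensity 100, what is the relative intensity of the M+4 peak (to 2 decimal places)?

Term probabilities: M 0.2286, M+2 0.4990, M+4 0.2724. Base peak = M+2.
P(M+2) = C(2,1) × 0.4781^1 × 0.5219^1 = 2 × 0.4781 × 0.5219 = 0.499041 (base)
P(M+4) = C(2,2) × 0.4781^0 × 0.5219^2 = 1 × 1.0000 × 0.27237961 = 0.272380
Relative intensity = 0.272380 / 0.499041 × 100 = 54.58

54.58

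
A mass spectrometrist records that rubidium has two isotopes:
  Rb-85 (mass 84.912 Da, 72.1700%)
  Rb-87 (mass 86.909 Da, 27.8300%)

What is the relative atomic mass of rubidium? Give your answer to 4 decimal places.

85.4678 Da

Average mass = Σ (abundance × isotope mass) = 0.721700 × 84.912 + 0.278300 × 86.909
= 61.28099 + 24.18677 = 85.46776 Da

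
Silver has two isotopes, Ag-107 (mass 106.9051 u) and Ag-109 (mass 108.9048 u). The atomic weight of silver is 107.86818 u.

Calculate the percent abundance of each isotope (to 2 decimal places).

Ag-107: 51.84%, Ag-109: 48.16%

Let x be the fractional abundance of Ag-107; then Ag-109 has abundance 1 − x.
106.9051·x + 108.9048·(1 − x) = 107.86818
(106.9051 − 108.9048)·x = 107.86818 − 108.9048
x = -1.03662 / -1.9997 = 0.51839 → 51.84% Ag-107, 48.16% Ag-109.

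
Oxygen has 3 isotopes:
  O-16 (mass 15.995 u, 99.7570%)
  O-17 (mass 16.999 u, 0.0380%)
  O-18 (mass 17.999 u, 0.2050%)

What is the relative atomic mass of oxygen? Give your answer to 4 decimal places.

Weight each isotope mass by its fractional abundance: 0.997570 × 15.995 + 0.000380 × 16.999 + 0.002050 × 17.999
= 15.95613 + 0.00646 + 0.03690 = 15.99949 u

15.9995 u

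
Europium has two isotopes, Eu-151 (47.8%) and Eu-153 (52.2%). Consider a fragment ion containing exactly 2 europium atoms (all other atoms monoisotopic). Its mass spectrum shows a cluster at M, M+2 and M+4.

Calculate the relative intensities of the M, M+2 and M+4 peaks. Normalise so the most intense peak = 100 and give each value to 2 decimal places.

45.79 : 100.00 : 54.60

Expanding (0.478 + 0.522)^2:
P(M) = 0.478^2 = 0.228484
P(M+2) = 2 × 0.478^1 × 0.522^1 = 0.499032
P(M+4) = 0.522^2 = 0.272484
The M+2 peak is largest (0.499032); scaling to 100 gives 45.79 : 100.00 : 54.60.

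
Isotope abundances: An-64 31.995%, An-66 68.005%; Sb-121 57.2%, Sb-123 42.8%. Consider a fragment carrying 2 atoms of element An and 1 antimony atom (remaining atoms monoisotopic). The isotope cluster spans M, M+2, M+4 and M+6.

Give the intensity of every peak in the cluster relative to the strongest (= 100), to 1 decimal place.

Element An pattern (n=2): 0.102368 : 0.435164 : 0.462468
Antimony pattern (n=1): 0.5720 : 0.4280
Convolve the two distributions (both contribute in 2-u steps):
  M: 0.102368×0.5720 = 0.058554
  M+2: 0.102368×0.4280 + 0.435164×0.5720 = 0.292727
  M+4: 0.435164×0.4280 + 0.462468×0.5720 = 0.450782
  M+6: 0.462468×0.4280 = 0.197936
Scale to base peak (0.450782) = 100: 13.0 : 64.9 : 100.0 : 43.9

13.0 : 64.9 : 100.0 : 43.9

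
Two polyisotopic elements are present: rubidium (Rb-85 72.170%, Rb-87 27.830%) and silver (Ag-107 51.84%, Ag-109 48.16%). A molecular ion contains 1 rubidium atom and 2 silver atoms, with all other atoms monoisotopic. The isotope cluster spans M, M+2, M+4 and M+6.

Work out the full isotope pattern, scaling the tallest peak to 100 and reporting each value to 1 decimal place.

44.6 : 100.0 : 70.4 : 14.8

Rubidium pattern (n=1): 0.7217 : 0.2783
Silver pattern (n=2): 0.26873856 : 0.49932288 : 0.23193856
Convolve the two distributions (both contribute in 2-u steps):
  M: 0.7217×0.26873856 = 0.193949
  M+2: 0.7217×0.49932288 + 0.2783×0.26873856 = 0.435151
  M+4: 0.7217×0.23193856 + 0.2783×0.49932288 = 0.306352
  M+6: 0.2783×0.23193856 = 0.064549
Scale to base peak (0.435151) = 100: 44.6 : 100.0 : 70.4 : 14.8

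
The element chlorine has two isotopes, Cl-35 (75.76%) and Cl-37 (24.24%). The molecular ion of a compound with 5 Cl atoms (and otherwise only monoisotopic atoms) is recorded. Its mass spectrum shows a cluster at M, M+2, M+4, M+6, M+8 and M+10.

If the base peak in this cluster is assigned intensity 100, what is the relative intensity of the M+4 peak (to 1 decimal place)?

(0.7576 + 0.2424)^5 gives M 0.2496, M+2 0.3993, M+4 0.2555, M+6 0.0817, M+8 0.0131, M+10 0.0008; the largest is M+2.
P(M+2) = C(5,1) × 0.7576^4 × 0.2424^1 = 5 × 0.32942751 × 0.2424 = 0.399266 (base)
P(M+4) = C(5,2) × 0.7576^3 × 0.2424^2 = 10 × 0.4348304 × 0.05875776 = 0.255497
Relative intensity = 0.255497 / 0.399266 × 100 = 64.0

64.0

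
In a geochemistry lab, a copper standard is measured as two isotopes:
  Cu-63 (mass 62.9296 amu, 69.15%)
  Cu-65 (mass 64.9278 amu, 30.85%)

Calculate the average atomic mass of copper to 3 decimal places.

Ar = Σ fᵢ·mᵢ = 0.6915 × 62.9296 + 0.3085 × 64.9278
= 43.51582 + 20.03023 = 63.54605 amu

63.546 amu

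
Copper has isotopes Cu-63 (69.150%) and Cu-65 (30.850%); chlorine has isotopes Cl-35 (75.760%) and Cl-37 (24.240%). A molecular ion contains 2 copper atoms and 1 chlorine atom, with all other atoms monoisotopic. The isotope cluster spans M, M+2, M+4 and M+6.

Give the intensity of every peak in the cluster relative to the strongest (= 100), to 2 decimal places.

82.49 : 100.00 : 39.97 : 5.25

Copper pattern (n=2): 0.47817225 : 0.4266555 : 0.09517225
Chlorine pattern (n=1): 0.7576 : 0.2424
Convolve the two distributions (both contribute in 2-u steps):
  M: 0.47817225×0.7576 = 0.362263
  M+2: 0.47817225×0.2424 + 0.4266555×0.7576 = 0.439143
  M+4: 0.4266555×0.2424 + 0.09517225×0.7576 = 0.175524
  M+6: 0.09517225×0.2424 = 0.023070
Scale to base peak (0.439143) = 100: 82.49 : 100.00 : 39.97 : 5.25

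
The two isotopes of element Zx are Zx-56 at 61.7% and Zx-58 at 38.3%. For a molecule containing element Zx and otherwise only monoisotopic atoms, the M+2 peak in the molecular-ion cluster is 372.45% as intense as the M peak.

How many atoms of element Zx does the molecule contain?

The M+2/M ratio from n Zx atoms is n · q/p = n · 0.383/0.617.
n = 3.7245 × 0.617/0.383 = 6.00 ≈ 6

6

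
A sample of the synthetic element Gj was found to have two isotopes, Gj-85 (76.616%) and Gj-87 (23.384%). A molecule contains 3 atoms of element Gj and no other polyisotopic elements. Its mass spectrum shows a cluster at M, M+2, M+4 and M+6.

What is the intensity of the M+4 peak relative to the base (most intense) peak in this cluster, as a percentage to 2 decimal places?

(0.76616 + 0.23384)^3 gives M 0.4497, M+2 0.4118, M+4 0.1257, M+6 0.0128; the largest is M.
P(M) = C(3,0) × 0.76616^3 × 0.23384^0 = 1 × 0.4497368 × 1.0000 = 0.449737 (base)
P(M+4) = C(3,2) × 0.76616^1 × 0.23384^2 = 3 × 0.76616 × 0.05468115 = 0.125684
Relative intensity = 0.125684 / 0.449737 × 100 = 27.95

27.95%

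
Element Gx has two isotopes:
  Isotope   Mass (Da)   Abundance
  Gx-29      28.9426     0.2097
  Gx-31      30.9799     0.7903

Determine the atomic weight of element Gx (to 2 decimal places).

30.55 Da

Average mass = Σ (abundance × isotope mass) = 0.2097 × 28.9426 + 0.7903 × 30.9799
= 6.06926 + 24.48341 = 30.55267 Da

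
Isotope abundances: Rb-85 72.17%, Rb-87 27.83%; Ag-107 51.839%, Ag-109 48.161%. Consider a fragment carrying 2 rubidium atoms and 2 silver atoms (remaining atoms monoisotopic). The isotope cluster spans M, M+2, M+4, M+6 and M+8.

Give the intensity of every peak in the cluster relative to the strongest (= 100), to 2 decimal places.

Rubidium pattern (n=2): 0.52085089 : 0.40169822 : 0.07745089
Silver pattern (n=2): 0.26872819 : 0.49932362 : 0.23194819
Convolve the two distributions (both contribute in 2-u steps):
  M: 0.52085089×0.26872819 = 0.139967
  M+2: 0.52085089×0.49932362 + 0.40169822×0.26872819 = 0.368021
  M+4: 0.52085089×0.23194819 + 0.40169822×0.49932362 + 0.07745089×0.26872819 = 0.342201
  M+6: 0.40169822×0.23194819 + 0.07745089×0.49932362 = 0.131846
  M+8: 0.07745089×0.23194819 = 0.017965
Scale to base peak (0.368021) = 100: 38.03 : 100.00 : 92.98 : 35.83 : 4.88

38.03 : 100.00 : 92.98 : 35.83 : 4.88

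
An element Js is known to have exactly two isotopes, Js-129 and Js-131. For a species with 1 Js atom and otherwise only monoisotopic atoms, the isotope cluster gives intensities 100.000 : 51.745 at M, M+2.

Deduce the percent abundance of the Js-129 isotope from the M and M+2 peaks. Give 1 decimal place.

Write p for the Js-129 fraction. I(M+2)/I(M) = [C(1,1)·p^0·(1−p)] / p^1 = 1·(1−p)/p = 51.745/100.000 = 0.5174
(1−p)/p = 0.5174/1 = 0.5174  ⇒  p = 1/(1 + 0.5174) = 0.6590
Js-129: 65.9%, Js-131: 34.1%.

65.9%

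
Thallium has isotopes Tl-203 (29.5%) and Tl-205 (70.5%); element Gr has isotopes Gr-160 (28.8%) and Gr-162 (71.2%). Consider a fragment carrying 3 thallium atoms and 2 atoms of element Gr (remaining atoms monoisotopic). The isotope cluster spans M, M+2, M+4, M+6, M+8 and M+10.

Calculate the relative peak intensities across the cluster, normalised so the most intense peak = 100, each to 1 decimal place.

0.6 : 7.0 : 34.1 : 82.6 : 100.0 : 48.4

Thallium pattern (n=3): 0.02567237 : 0.18405787 : 0.43986713 : 0.35040263
Element Gr pattern (n=2): 0.082944 : 0.410112 : 0.506944
Convolve the two distributions (both contribute in 2-u steps):
  M: 0.02567237×0.082944 = 0.002129
  M+2: 0.02567237×0.410112 + 0.18405787×0.082944 = 0.025795
  M+4: 0.02567237×0.506944 + 0.18405787×0.410112 + 0.43986713×0.082944 = 0.124983
  M+6: 0.18405787×0.506944 + 0.43986713×0.410112 + 0.35040263×0.082944 = 0.302766
  M+8: 0.43986713×0.506944 + 0.35040263×0.410112 = 0.366692
  M+10: 0.35040263×0.506944 = 0.177635
Scale to base peak (0.366692) = 100: 0.6 : 7.0 : 34.1 : 82.6 : 100.0 : 48.4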